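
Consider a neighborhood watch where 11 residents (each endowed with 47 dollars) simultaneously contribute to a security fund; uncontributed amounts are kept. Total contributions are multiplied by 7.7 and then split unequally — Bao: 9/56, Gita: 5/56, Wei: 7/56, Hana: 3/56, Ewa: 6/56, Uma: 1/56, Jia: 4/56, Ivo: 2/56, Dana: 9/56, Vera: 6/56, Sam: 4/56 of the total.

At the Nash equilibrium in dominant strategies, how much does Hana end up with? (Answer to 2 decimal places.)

85.78 dollars

Player j's private return per contributed unit is 7.7 × (j's share). Contributing is weakly dominant for j when that share is at least 1/7.7 = 0.1299, and contributing 0 is dominant otherwise.
Bao and Dana clear that bar, contributing 47 each; the remaining 9 contribute 0. Total contributed: 94.
Hana keeps 47 and receives 7.7 × 94 × 3/56 = 38.78 from the security fund, for a payoff of 85.78.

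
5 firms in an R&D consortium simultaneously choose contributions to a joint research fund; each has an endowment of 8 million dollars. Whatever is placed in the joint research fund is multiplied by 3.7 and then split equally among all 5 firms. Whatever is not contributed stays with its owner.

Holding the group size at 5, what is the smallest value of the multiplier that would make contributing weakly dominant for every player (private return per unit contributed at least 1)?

A contributed unit returns (multiplier)/5 to its contributor.
This reaches 1 exactly when the multiplier is 5.

5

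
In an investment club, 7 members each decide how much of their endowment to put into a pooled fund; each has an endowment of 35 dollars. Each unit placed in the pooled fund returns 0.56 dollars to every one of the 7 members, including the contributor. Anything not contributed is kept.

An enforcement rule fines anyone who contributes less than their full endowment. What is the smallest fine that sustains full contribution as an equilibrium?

15.40 dollars

Given the others contribute fully, the best deviation is to contribute 0 (any partial contribution still incurs the fine and gives up units whose private return 0.56 is below 1).
Deviating from 35 to 0 saves 35 dollars but forfeits the deviator's share of the drop in the pooled fund: 0.56 × 35 = 19.60.
So the deviation gain is 35 − 19.60 = 15.40, and the fine must be at least 15.40 dollars to wipe it out.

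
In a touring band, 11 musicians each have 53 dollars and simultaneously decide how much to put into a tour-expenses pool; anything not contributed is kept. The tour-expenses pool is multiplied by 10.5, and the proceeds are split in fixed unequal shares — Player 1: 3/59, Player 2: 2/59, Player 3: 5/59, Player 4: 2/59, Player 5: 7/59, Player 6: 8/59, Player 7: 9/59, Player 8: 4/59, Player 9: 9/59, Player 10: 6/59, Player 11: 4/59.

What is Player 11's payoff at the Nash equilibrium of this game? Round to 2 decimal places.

Player j's private return per contributed unit is 10.5 × (j's share). Contributing is weakly dominant for j when that share is at least 1/10.5 = 0.0952, and contributing 0 is dominant otherwise.
The shares above 0.0952 belong to Player 5, Player 6, Player 7, Player 9 and Player 10, contributing 53 each; the remaining 6 contribute 0. Total contributed: 265.
Player 11 keeps 53 and receives 10.5 × 265 × 4/59 = 188.64 from the tour-expenses pool, for a payoff of 241.64.

241.64 dollars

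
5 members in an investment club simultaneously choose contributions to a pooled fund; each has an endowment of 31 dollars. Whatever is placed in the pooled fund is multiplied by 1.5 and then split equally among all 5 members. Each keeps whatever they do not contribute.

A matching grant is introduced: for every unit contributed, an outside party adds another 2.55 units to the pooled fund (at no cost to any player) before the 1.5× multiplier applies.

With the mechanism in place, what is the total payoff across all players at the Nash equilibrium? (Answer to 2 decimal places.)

825.38 dollars

The effective private return per unit is now 1.5 × 3.55 / 5 = 1.0650 > 1, so every player's dominant strategy flips to full contribution.
So the Nash equilibrium is full contribution by all 5; the group earns 1.5 × 3.55 × 155 = 825.38.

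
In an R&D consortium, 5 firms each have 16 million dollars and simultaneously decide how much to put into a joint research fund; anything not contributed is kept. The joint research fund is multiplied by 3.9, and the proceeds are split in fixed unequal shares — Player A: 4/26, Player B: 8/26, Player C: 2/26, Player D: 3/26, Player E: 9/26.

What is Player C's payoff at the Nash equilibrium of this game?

25.60 million dollars

A player with share s gets back 3.9·s per unit contributed, so full contribution is dominant for anyone with s > 1/3.9 = 0.2564 and zero contribution is dominant for anyone below.
The shares above 0.2564 belong to Player B and Player E, contributing 16 each; the remaining 3 contribute 0. Total contributed: 32.
Player C keeps 16 and receives 3.9 × 32 × 2/26 = 9.60 from the joint research fund, for a payoff of 25.60.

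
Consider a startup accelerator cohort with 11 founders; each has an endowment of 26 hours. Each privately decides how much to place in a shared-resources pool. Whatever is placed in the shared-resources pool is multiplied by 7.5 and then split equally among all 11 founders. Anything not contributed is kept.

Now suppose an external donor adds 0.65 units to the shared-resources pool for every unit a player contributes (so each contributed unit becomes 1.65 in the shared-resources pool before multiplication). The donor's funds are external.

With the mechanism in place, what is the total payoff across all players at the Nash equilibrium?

3539.25 hours

With the mechanism, a contributed unit returns 7.5 × 1.65 / 11 = 1.1250 per unit of net cost to the contributor — now above 1 — so contributing fully is weakly dominant for every player.
So the Nash equilibrium is full contribution by all 11; the group earns 7.5 × 1.65 × 286 = 3539.25.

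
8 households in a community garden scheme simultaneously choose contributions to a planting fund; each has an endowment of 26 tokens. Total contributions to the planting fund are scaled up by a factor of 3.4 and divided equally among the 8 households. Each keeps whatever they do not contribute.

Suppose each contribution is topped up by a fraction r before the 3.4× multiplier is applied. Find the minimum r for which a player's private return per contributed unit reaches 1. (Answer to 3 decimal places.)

1.353

With matching at rate r, one contributed unit becomes (1 + r) in the planting fund and returns 3.4 × (1 + r) / 8 to the contributor.
Setting this equal to 1: 1 + r = 8/3.4 = 2.3529.
So the minimum matching rate is r = 2.3529 − 1 = 1.353.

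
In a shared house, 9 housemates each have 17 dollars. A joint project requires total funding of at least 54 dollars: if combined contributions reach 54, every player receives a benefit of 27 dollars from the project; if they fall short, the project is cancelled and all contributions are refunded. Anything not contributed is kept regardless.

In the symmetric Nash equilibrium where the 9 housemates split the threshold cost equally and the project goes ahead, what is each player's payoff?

Equal share of the threshold: 54/9 = 6.
At this profile no one gains by cutting their contribution: any cut drops the total below 54, the project is cancelled, contributions are refunded, and the deviator ends with 17, which is less than 17 − 6 + 27 = 38. Contributing more than 6 just wastes the excess. So contributing exactly 6 is a best response.
Each player's payoff: 17 − 6 + 27 = 38.

38 dollars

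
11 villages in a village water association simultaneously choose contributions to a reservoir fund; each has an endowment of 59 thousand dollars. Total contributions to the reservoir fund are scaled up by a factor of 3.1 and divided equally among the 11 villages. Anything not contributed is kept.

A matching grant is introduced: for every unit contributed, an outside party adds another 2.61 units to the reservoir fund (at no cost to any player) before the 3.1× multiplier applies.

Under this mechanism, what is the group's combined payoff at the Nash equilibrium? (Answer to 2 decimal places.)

7262.96 thousand dollars

With the mechanism, a contributed unit returns 3.1 × 3.61 / 11 = 1.0174 per unit of net cost to the contributor — now above 1 — so contributing fully is weakly dominant for every player.
So the Nash equilibrium is full contribution by all 11; the group earns 3.1 × 3.61 × 649 = 7262.96.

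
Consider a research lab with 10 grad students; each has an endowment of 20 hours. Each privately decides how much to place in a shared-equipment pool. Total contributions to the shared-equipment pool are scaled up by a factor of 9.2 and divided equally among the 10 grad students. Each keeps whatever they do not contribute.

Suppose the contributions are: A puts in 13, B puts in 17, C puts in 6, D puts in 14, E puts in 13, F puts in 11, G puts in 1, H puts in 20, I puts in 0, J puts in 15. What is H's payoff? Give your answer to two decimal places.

Total contributed: 13 + 17 + 6 + 14 + 13 + 11 + 1 + 20 + 0 + 15 = 110.
Each receives 9.2 × 110 / 10 = 101.20 from the shared-equipment pool.
H keeps 20 − 20 = 0, so H's payoff is 0 + 101.20 = 101.20.

101.20 hours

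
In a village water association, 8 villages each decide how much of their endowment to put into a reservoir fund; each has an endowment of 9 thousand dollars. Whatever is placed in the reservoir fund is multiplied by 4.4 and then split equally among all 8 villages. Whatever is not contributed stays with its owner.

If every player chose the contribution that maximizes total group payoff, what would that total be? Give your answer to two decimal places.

316.80 thousand dollars

Each contributed unit returns 4.400 to the group as a whole (0.5500 to each of 8 players), which exceeds 1, so the social optimum is full contribution: group total = 4.400 × 72 = 316.80.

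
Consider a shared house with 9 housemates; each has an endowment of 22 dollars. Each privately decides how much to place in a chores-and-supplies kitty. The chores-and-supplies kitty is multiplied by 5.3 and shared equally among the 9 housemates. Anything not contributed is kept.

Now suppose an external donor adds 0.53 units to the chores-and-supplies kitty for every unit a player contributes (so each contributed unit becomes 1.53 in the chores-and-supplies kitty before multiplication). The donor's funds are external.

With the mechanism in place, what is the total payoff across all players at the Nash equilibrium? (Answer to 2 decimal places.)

Even with the mechanism, each unit contributed returns only 5.3 × 1.53 / 9 = 0.9010 per unit of net cost, so contributing nothing is still dominant.
At the Nash equilibrium no one contributes; group total payoff = 9 × 22 = 198.

198.00 dollars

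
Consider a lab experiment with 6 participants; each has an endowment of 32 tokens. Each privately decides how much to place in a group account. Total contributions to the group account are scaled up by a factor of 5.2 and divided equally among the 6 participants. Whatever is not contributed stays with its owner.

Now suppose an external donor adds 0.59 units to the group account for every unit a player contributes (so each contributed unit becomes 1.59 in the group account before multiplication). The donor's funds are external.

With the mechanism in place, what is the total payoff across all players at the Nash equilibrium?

The effective private return per unit is now 5.2 × 1.59 / 6 = 1.3780 > 1, so every player's dominant strategy flips to full contribution.
So the Nash equilibrium is full contribution by all 6; the group earns 5.2 × 1.59 × 192 = 1587.46.

1587.46 tokens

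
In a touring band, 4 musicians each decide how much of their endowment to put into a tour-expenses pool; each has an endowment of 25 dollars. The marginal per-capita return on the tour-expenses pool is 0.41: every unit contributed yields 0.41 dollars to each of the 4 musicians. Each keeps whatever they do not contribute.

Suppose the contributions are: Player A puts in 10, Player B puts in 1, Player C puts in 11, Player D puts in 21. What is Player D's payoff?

Total contributed: 10 + 1 + 11 + 21 = 43.
Each receives 0.41 × 43 = 17.63 from the tour-expenses pool.
Player D keeps 25 − 21 = 4, so Player D's payoff is 4 + 17.63 = 21.63.

21.63 dollars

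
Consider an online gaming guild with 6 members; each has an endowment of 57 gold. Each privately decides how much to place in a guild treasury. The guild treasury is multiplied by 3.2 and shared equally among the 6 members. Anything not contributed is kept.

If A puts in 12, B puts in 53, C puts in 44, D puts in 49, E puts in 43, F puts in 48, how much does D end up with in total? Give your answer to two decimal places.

140.80 gold

Total contributed: 12 + 53 + 44 + 49 + 43 + 48 = 249.
Each receives 3.2 × 249 / 6 = 132.80 from the guild treasury.
D keeps 57 − 49 = 8, so D's payoff is 8 + 132.80 = 140.80.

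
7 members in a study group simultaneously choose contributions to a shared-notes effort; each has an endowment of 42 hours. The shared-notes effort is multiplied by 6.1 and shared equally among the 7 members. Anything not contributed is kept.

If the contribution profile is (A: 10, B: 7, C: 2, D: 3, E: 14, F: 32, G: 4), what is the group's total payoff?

Total contributed: 10 + 7 + 2 + 3 + 14 + 32 + 4 = 72; total kept: 7 × 42 − 72 = 222.
The shared-notes effort pays out 6.1 × 72 = 439.20 in aggregate.
Group total = 222 + 439.20 = 661.20.

661.20 hours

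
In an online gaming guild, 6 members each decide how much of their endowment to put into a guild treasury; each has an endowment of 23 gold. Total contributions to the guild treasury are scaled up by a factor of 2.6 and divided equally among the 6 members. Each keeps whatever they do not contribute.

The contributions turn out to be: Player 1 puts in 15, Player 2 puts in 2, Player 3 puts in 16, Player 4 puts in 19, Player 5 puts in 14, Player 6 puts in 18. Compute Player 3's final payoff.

Total contributed: 15 + 2 + 16 + 19 + 14 + 18 = 84.
Each receives 2.6 × 84 / 6 = 36.40 from the guild treasury.
Player 3 keeps 23 − 16 = 7, so Player 3's payoff is 7 + 36.40 = 43.40.

43.40 gold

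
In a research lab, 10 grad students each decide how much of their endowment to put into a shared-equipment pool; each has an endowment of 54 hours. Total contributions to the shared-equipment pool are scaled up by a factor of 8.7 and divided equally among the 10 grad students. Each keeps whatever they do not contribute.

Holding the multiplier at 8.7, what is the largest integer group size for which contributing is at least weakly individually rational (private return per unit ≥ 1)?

Private return per unit is 8.7/(group size), which is ≥ 1 whenever the group size is ≤ 8.7.
The largest such integer is 8.

8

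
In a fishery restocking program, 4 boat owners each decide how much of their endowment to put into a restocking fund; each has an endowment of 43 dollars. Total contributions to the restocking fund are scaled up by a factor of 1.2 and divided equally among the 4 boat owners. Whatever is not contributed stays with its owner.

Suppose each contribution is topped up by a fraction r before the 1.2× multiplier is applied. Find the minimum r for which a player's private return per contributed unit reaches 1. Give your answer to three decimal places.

2.333

With matching at rate r, one contributed unit becomes (1 + r) in the restocking fund and returns 1.2 × (1 + r) / 4 to the contributor.
Setting this equal to 1: 1 + r = 4/1.2 = 3.3333.
So the minimum matching rate is r = 3.3333 − 1 = 2.333.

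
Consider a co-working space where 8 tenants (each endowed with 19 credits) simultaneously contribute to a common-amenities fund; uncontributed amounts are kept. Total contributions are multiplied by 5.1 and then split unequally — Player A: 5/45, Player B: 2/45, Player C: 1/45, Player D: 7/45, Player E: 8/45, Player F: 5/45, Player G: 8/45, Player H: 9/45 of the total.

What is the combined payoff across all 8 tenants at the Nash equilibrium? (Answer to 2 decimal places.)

For player j, contributing a unit is worthwhile iff 5.1 × (j's share) ≥ 1, i.e. iff j's share is at least 0.1961.
Player H alone (share 9/45) is above the threshold, contributing 19; the remaining 7 contribute 0. Total contributed: 19.
The common-amenities fund pays out 5.1 × 19 = 96.90 in total (split across the unequal shares, but the aggregate is all that matters for the group sum).
The 7 free-riders keep 19 each, adding 133. Group total = 133 + 96.90 = 229.90.

229.90 credits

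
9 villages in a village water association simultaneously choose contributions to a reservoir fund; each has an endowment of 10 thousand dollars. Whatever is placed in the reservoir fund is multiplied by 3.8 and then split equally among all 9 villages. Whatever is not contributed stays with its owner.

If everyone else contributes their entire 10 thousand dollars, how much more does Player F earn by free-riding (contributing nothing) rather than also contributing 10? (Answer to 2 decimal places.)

Switching from a contribution of 10 to 0 lets Player F keep an extra 10 thousand dollars, but lowers the reservoir fund by 10, which costs Player F their own share of that drop: 3.8/9 × 10 = 4.22.
Net gain = 10 − 4.22 = 5.78. The private return per contributed unit (0.4222) is below 1, so free-riding is indeed the best response regardless of what the others do.

5.78 thousand dollars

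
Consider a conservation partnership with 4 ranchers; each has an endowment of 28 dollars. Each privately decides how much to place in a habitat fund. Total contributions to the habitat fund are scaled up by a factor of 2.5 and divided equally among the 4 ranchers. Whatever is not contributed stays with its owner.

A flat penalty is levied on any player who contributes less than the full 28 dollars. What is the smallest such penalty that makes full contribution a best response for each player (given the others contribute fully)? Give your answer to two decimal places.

10.50 dollars

Given the others contribute fully, the best deviation is to contribute 0 (any partial contribution still incurs the fine and gives up units whose private return 0.6250 is below 1).
Deviating from 28 to 0 saves 28 dollars but forfeits the deviator's share of the drop in the habitat fund: 2.5/4 × 28 = 17.50.
So the deviation gain is 28 − 17.50 = 10.50, and the fine must be at least 10.50 dollars to wipe it out.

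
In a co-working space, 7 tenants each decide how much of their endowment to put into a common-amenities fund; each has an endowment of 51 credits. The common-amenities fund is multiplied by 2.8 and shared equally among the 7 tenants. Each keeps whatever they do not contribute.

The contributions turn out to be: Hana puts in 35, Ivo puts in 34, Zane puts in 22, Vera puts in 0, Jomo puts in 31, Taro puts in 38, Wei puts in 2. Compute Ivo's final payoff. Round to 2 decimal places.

Total contributed: 35 + 34 + 22 + 0 + 31 + 38 + 2 = 162.
Each receives 2.8 × 162 / 7 = 64.80 from the common-amenities fund.
Ivo keeps 51 − 34 = 17, so Ivo's payoff is 17 + 64.80 = 81.80.

81.80 credits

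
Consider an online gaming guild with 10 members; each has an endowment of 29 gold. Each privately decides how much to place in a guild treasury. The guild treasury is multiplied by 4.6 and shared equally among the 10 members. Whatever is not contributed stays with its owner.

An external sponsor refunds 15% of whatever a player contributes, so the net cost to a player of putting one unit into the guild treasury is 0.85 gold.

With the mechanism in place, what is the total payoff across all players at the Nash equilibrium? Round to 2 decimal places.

With the mechanism, a contributed unit returns (4.6/10) / 0.85 = 0.5412 per unit of net cost — still below 1 — so contributing 0 remains dominant for every player.
Everyone keeps their endowment and the group total is 10 × 29 = 290.

290.00 gold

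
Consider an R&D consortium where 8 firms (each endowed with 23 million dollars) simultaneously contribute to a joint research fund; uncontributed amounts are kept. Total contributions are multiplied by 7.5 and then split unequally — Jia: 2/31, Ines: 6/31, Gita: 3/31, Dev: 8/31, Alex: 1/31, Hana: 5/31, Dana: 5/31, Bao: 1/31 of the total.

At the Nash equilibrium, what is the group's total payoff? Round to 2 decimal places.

782.00 million dollars

Player j's private return per contributed unit is 7.5 × (j's share). Contributing is weakly dominant for j when that share is at least 1/7.5 = 0.1333, and contributing 0 is dominant otherwise.
The shares above 0.1333 belong to Ines, Dev, Hana and Dana, contributing 23 each; the remaining 4 contribute 0. Total contributed: 92.
The joint research fund pays out 7.5 × 92 = 690.00 in total (split across the unequal shares, but the aggregate is all that matters for the group sum).
The 4 free-riders keep 23 each, adding 92. Group total = 92 + 690.00 = 782.00.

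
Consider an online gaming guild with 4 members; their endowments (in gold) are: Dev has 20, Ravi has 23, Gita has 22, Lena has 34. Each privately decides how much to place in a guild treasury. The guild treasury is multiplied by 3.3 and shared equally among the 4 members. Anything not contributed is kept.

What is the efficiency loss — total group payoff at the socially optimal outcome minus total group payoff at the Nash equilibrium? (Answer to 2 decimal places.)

227.70 gold

The private return per contributed unit is 3.3/4 = 0.8250 < 1 for every player regardless of endowment, so the Nash equilibrium is zero contribution and the group total is Σ E_j = 20 + 23 + 22 + 34 = 99.
Each contributed unit returns 3.300 to the group, so the social optimum is full contribution by everyone: group total = 3.300 × 99 = 326.70.
Efficiency loss = (3.300 − 1) × 99 = 227.70.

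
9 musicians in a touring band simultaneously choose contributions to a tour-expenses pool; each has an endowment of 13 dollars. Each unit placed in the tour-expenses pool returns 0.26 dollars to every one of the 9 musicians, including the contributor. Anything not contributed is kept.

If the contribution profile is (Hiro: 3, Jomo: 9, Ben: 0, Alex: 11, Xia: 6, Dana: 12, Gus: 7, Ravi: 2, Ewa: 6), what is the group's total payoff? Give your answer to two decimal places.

Total contributed: 3 + 9 + 0 + 11 + 6 + 12 + 7 + 2 + 6 = 56; total kept: 9 × 13 − 56 = 61.
The tour-expenses pool pays out 0.26 × 9 × 56 = 131.04 in aggregate.
Group total = 61 + 131.04 = 192.04.

192.04 dollars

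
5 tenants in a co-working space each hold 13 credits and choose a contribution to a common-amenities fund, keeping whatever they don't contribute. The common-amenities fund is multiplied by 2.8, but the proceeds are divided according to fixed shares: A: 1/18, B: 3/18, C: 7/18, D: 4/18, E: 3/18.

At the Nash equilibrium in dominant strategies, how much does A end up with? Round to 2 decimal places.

15.02 credits

Each unit j contributes comes back to j as 2.8 × (j's share), so j prefers to contribute only if that share exceeds 1/2.8 = 0.3571; otherwise keeping the unit dominates.
The only share above 0.3571 is C's 7/18, contributing 13; the remaining 4 contribute 0. Total contributed: 13.
A keeps 13 and receives 2.8 × 13 × 1/18 = 2.02 from the common-amenities fund, for a payoff of 15.02.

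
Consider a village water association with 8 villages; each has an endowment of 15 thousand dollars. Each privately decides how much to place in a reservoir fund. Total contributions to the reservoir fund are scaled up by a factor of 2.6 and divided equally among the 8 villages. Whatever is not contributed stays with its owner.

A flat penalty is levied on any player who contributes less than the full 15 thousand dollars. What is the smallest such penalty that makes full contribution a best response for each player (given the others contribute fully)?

Given the others contribute fully, the best deviation is to contribute 0 (any partial contribution still incurs the fine and gives up units whose private return 0.3250 is below 1).
Deviating from 15 to 0 saves 15 thousand dollars but forfeits the deviator's share of the drop in the reservoir fund: 2.6/8 × 15 = 4.87.
So the deviation gain is 15 − 4.87 = 10.13, and the fine must be at least 10.13 thousand dollars to wipe it out.

10.13 thousand dollars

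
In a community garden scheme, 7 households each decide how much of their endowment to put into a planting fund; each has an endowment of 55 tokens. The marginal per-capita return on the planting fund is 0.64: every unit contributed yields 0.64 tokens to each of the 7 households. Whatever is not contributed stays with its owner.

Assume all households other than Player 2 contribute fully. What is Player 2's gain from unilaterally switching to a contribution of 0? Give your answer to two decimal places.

19.80 tokens

Switching from a contribution of 55 to 0 lets Player 2 keep an extra 55 tokens, but lowers the planting fund by 55, which costs Player 2 their own share of that drop: 0.64 × 55 = 35.20.
Net gain = 55 − 35.20 = 19.80. The private return per contributed unit (0.64) is below 1, so free-riding is indeed the best response regardless of what the others do.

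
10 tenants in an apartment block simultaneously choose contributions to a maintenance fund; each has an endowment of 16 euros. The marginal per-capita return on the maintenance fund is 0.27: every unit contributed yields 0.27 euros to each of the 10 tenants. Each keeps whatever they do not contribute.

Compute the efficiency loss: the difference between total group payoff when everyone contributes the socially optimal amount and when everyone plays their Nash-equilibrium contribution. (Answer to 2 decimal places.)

The private return per contributed unit is 0.27 < 1, so contributing 0 is dominant for every player. At the Nash equilibrium everyone keeps their 16, and the group total is 10 × 16 = 160.
Each contributed unit returns 2.700 to the group as a whole (0.27 to each of 10 players), which exceeds 1, so the social optimum is full contribution: group total = 2.700 × 160 = 432.00.
Efficiency loss = 432.00 − 160 = 272.00.

272.00 euros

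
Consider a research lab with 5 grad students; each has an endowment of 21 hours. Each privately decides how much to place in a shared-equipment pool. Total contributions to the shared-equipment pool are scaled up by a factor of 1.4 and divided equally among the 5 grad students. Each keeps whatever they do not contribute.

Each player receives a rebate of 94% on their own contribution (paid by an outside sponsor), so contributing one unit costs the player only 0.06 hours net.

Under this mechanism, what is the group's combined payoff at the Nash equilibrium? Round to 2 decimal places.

245.70 hours

With the mechanism, a contributed unit returns (1.4/5) / 0.06 = 4.6667 per unit of net cost to the contributor — now above 1 — so contributing fully is weakly dominant for every player.
So the Nash equilibrium is full contribution by all 5; the group earns 5 × (21 × 0.94 + 1.4 × 21) = 245.70.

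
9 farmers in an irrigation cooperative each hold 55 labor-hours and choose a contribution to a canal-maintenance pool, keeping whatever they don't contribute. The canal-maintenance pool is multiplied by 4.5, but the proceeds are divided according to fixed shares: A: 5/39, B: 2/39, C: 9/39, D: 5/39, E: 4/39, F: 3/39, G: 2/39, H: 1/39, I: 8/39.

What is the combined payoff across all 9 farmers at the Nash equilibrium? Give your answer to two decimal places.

For player j, contributing a unit is worthwhile iff 4.5 × (j's share) ≥ 1, i.e. iff j's share is at least 0.2222.
The only share above 0.2222 is C's 9/39, contributing 55; the remaining 8 contribute 0. Total contributed: 55.
The canal-maintenance pool pays out 4.5 × 55 = 247.50 in total (split across the unequal shares, but the aggregate is all that matters for the group sum).
The 8 free-riders keep 55 each, adding 440. Group total = 440 + 247.50 = 687.50.

687.50 labor-hours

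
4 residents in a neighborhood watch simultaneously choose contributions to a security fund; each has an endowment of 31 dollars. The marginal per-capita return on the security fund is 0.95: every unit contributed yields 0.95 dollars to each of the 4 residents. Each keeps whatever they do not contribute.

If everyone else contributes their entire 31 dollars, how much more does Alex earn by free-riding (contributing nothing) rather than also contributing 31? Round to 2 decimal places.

Switching from a contribution of 31 to 0 lets Alex keep an extra 31 dollars, but lowers the security fund by 31, which costs Alex their own share of that drop: 0.95 × 31 = 29.45.
Net gain = 31 − 29.45 = 1.55. The private return per contributed unit (0.95) is below 1, so free-riding is indeed the best response regardless of what the others do.

1.55 dollars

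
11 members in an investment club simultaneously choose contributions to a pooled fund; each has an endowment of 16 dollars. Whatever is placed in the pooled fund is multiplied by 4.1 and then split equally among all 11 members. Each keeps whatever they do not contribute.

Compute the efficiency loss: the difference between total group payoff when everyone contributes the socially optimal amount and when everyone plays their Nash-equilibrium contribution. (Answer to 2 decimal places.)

545.60 dollars

Each contributed unit returns 4.1/11 = 0.3727 to its contributor — below 1 — so contributing 0 is dominant for every player. At the Nash equilibrium everyone keeps their 16, and the group total is 11 × 16 = 176.
Each contributed unit returns 4.100 to the group as a whole (0.3727 to each of 11 players), which exceeds 1, so the social optimum is full contribution: group total = 4.100 × 176 = 721.60.
Efficiency loss = 721.60 − 176 = 545.60.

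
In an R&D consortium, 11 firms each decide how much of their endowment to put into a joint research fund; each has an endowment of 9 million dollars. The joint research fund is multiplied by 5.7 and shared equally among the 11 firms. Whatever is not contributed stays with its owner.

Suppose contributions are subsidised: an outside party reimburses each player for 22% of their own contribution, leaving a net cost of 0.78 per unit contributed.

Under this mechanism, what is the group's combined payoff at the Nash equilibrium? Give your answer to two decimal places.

Even with the mechanism, each unit contributed returns only (5.7/11) / 0.78 = 0.6643 per unit of net cost, so contributing nothing is still dominant.
At the Nash equilibrium no one contributes; group total payoff = 11 × 9 = 99.

99.00 million dollars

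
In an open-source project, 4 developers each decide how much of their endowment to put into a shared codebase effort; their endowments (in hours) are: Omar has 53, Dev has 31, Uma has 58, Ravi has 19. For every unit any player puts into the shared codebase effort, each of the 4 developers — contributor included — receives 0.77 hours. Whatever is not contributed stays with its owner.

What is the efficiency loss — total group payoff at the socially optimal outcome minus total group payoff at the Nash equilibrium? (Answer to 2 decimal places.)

The private return per contributed unit is 0.77 < 1 for everyone, so the Nash equilibrium is zero contribution and the group total is Σ E_j = 53 + 31 + 58 + 19 = 161.
Each contributed unit returns 3.080 to the group, so the social optimum is full contribution by everyone: group total = 3.080 × 161 = 495.88.
Efficiency loss = (3.080 − 1) × 161 = 334.88.

334.88 hours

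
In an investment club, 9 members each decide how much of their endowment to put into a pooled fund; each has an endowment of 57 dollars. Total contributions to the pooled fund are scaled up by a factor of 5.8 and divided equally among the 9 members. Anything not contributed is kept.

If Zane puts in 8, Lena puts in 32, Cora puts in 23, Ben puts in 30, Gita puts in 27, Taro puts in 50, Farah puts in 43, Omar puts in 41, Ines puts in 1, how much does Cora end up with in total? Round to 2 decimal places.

198.33 dollars

Total contributed: 8 + 32 + 23 + 30 + 27 + 50 + 43 + 41 + 1 = 255.
Each receives 5.8 × 255 / 9 = 164.33 from the pooled fund.
Cora keeps 57 − 23 = 34, so Cora's payoff is 34 + 164.33 = 198.33.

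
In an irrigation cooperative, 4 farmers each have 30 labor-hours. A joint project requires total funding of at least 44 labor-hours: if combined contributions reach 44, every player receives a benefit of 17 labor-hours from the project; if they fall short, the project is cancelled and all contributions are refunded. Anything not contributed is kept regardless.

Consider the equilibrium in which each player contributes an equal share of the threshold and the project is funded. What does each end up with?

Equal share of the threshold: 44/4 = 11.
At this profile no one gains by cutting their contribution: any cut drops the total below 44, the project is cancelled, contributions are refunded, and the deviator ends with 30, which is less than 30 − 11 + 17 = 36. Contributing more than 11 just wastes the excess. So contributing exactly 11 is a best response.
Each player's payoff: 30 − 11 + 17 = 36.

36 labor-hours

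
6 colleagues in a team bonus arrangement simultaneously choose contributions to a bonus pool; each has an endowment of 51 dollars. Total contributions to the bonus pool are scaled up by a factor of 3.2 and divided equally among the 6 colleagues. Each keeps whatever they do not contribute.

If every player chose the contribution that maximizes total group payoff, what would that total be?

979.20 dollars

Each contributed unit returns 3.200 to the group as a whole (0.5333 to each of 6 players), which exceeds 1, so the social optimum is full contribution: group total = 3.200 × 306 = 979.20.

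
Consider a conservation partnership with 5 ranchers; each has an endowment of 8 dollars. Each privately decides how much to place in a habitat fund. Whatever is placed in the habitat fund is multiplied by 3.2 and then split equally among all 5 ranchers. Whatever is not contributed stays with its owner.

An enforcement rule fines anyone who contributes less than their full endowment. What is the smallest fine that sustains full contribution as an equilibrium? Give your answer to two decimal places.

Given the others contribute fully, the best deviation is to contribute 0 (any partial contribution still incurs the fine and gives up units whose private return 0.6400 is below 1).
Deviating from 8 to 0 saves 8 dollars but forfeits the deviator's share of the drop in the habitat fund: 3.2/5 × 8 = 5.12.
So the deviation gain is 8 − 5.12 = 2.88, and the fine must be at least 2.88 dollars to wipe it out.

2.88 dollars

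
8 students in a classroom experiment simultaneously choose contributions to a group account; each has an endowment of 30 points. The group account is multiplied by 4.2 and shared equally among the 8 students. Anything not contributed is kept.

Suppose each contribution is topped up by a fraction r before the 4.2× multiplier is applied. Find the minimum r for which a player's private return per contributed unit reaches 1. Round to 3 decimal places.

With matching at rate r, one contributed unit becomes (1 + r) in the group account and returns 4.2 × (1 + r) / 8 to the contributor.
Setting this equal to 1: 1 + r = 8/4.2 = 1.9048.
So the minimum matching rate is r = 1.9048 − 1 = 0.905.

0.905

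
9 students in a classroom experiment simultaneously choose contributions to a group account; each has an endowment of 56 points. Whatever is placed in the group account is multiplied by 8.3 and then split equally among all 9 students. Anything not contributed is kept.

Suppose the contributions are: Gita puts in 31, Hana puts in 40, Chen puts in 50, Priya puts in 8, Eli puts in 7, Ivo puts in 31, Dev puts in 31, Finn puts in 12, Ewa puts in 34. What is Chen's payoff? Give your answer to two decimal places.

231.02 points

Total contributed: 31 + 40 + 50 + 8 + 7 + 31 + 31 + 12 + 34 = 244.
Each receives 8.3 × 244 / 9 = 225.02 from the group account.
Chen keeps 56 − 50 = 6, so Chen's payoff is 6 + 225.02 = 231.02.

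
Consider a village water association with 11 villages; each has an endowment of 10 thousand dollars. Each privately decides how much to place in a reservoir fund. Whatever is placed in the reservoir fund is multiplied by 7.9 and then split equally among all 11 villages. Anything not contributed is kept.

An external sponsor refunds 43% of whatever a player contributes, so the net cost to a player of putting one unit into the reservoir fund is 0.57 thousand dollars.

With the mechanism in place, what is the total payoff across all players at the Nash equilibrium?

The effective private return per unit is now (7.9/11) / 0.57 = 1.2600 > 1, so every player's dominant strategy flips to full contribution.
At the Nash equilibrium everyone contributes 10. Group total payoff = 11 × (10 × 0.43 + 7.9 × 10) = 916.30.

916.30 thousand dollars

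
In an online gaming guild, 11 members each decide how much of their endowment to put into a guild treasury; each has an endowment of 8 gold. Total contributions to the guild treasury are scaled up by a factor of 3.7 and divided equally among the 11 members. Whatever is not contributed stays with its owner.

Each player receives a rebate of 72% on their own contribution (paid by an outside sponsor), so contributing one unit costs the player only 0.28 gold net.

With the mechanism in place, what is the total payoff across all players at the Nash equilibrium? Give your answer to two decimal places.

The effective private return per unit is now (3.7/11) / 0.28 = 1.2013 > 1, so every player's dominant strategy flips to full contribution.
At the Nash equilibrium everyone contributes 8. Group total payoff = 11 × (8 × 0.72 + 3.7 × 8) = 388.96.

388.96 gold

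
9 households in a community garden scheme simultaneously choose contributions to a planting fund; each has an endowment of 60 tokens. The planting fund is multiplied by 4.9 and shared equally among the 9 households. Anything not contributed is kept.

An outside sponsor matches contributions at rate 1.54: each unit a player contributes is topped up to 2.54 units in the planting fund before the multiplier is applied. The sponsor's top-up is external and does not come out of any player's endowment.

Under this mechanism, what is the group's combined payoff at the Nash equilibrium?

6720.84 tokens

Under the mechanism each unit contributed yields 4.9 × 2.54 / 9 = 1.3829 back to its contributor per unit of net cost, which exceeds 1, making full contribution the dominant choice for everyone.
At the Nash equilibrium everyone contributes 60. Group total payoff = 4.9 × 2.54 × 540 = 6720.84.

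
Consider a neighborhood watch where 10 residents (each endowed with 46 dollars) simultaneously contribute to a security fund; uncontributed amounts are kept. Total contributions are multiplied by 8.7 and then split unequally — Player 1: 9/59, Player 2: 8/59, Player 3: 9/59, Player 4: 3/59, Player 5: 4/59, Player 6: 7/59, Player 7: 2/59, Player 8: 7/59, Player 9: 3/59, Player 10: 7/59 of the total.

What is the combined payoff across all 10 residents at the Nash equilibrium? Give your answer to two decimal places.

A player with share s gets back 8.7·s per unit contributed, so full contribution is dominant for anyone with s > 1/8.7 = 0.1149 and zero contribution is dominant for anyone below.
Player 1, Player 2, Player 3, Player 6, Player 8 and Player 10 clear that bar, contributing 46 each; the remaining 4 contribute 0. Total contributed: 276.
The security fund pays out 8.7 × 276 = 2401.20 in total (split across the unequal shares, but the aggregate is all that matters for the group sum).
The 4 free-riders keep 46 each, adding 184. Group total = 184 + 2401.20 = 2585.20.

2585.20 dollars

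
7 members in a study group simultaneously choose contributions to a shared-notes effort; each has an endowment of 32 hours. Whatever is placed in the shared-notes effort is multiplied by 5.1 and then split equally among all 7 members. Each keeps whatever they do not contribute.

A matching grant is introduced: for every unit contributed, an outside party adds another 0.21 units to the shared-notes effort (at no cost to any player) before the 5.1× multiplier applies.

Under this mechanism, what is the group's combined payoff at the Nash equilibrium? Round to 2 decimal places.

224.00 hours

Even with the mechanism, each unit contributed returns only 5.1 × 1.21 / 7 = 0.8816 per unit of net cost, so contributing nothing is still dominant.
At the Nash equilibrium no one contributes; group total payoff = 7 × 32 = 224.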